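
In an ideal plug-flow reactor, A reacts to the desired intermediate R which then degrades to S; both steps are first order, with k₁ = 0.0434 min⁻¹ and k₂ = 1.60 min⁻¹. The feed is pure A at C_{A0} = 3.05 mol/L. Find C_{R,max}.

0.0748 mol/L

For a first-order series the maximum intermediate yield is C_{R,max}/C_{A0} = (k₁/k₂)^[k₂/(k₂−k₁)].
= (0.0434/1.60)^(1.60/(1.60−0.0434)) = (0.02712)^(1.028) = 0.02453.
C_{R,max} = 0.02453×3.05 = 0.0748 mol/L.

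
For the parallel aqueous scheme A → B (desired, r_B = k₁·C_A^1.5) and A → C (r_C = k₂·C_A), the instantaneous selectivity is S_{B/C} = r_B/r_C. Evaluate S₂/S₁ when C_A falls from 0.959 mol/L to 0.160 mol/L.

0.408

S_{B/C} = (k₁/k₂)·C_A^0.5, so S₂/S₁ = (C_{A,2}/C_{A,1})^0.5.
= (0.160/0.959)^0.5 = (0.1668)^0.5 = 0.408.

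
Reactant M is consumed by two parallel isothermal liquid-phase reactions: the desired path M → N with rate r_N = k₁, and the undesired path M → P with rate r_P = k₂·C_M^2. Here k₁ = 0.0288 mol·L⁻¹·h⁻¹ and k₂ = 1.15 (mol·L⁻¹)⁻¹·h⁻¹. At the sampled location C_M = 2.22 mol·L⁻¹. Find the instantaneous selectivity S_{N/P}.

S_{N/P} = r_N/r_P = (k₁)/(k₂·C_M^2) = (k₁/k₂)·C_M^-2.
= (0.0288) / (1.15×2.220^2) = 0.02880/5.668 = 0.00508.

0.00508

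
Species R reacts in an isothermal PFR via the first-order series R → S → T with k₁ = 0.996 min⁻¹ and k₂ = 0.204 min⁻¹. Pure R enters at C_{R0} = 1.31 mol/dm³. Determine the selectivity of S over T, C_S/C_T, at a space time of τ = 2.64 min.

Solving the coupled first-order balances gives C_S(τ) = [k₁/(k₂−k₁)]·C_{R0}·(e^(−k₁τ) − e^(−k₂τ)).
e^(−k₁τ) = e^(−0.996×2.64) = e^(−2.629) = 0.07212; e^(−k₂τ) = e^(−0.5386) = 0.5836.
C_S = 0.996×1.31/(0.204−0.996) × (0.07212−0.5836) = (-1.647)×(-0.5115) = 0.8426 mol/dm³.
C_R = C_{R0}e^(−k₁τ) = 0.09448 mol/dm³, so C_T = C_{R0}−C_R−C_S = 0.3729 mol/dm³; C_S/C_T = 2.26.

2.26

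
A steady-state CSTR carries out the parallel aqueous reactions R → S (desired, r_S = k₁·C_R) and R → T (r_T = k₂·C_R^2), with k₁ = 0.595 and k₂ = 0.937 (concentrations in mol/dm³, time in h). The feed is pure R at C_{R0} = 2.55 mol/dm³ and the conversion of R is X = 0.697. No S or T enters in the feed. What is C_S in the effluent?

Exit C_R = C_{R0}(1−X) = 2.55×0.303 = 0.7727 mol/dm³.
In a CSTR the entire volume is at exit conditions, so r_S = 0.595×0.7727 = 0.4597 and r_T = 0.937×0.7727^2 = 0.5594.
Fraction of consumed R going to S: r_S/(r_S+r_T) = 0.4511.
C_S = 0.4511·C_{R0}·X = 0.4511×2.55×0.697 = 0.802 mol/dm³.

0.802 mol/dm³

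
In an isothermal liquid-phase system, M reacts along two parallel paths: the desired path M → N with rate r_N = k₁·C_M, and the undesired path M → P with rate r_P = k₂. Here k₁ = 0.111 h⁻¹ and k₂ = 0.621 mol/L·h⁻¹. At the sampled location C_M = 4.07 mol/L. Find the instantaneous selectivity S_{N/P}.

S_{N/P} = r_N/r_P = (k₁·C_M)/(k₂) = (k₁/k₂)·C_M.
= (0.111×4.070) / (0.621) = 0.4518/0.6210 = 0.727.
Since the desired path is higher order in M, keeping C_M high (PFR or concentrated feed) favours N.

0.727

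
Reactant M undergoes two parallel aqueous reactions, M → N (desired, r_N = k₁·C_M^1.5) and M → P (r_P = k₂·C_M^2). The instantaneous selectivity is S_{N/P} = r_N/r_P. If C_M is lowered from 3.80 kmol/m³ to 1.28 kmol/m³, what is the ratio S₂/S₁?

S_{N/P} = (k₁/k₂)·C_M^-0.5, so S₂/S₁ = (C_{M,2}/C_{M,1})^-0.5.
= (1.28/3.80)^(-0.5) = (0.3368)^(-0.5) = 1.72.

1.72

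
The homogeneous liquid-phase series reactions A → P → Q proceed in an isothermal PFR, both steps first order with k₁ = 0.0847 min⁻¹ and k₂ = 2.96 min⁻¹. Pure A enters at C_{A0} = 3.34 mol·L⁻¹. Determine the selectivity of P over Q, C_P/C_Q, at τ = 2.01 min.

0.188

For first-order series with pure A initially, C_P(τ) = k₁C_{A0}/(k₂−k₁)·(e^(−k₁τ) − e^(−k₂τ)).
e^(−k₁τ) = e^(−0.0847×2.01) = e^(−0.1702) = 0.8435; e^(−k₂τ) = e^(−5.950) = 0.002607.
C_P = 0.0847×3.34/(2.96−0.0847) × (0.8435−0.002607) = 0.09839×0.8408 = 0.08273 mol·L⁻¹.
C_A = C_{A0}e^(−k₁τ) = 2.817 mol·L⁻¹, so C_Q = C_{A0}−C_A−C_P = 0.4401 mol·L⁻¹; C_P/C_Q = 0.188.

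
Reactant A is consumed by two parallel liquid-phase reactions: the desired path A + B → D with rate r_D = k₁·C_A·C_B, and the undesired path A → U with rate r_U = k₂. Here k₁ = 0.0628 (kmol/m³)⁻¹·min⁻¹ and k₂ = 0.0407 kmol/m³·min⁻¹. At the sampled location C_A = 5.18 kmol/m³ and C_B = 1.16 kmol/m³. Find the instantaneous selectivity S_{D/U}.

9.27

S_{D/U} = r_D/r_U = (k₁·C_A·C_B)/(k₂) = (k₁/k₂)·C_A·C_B.
= (0.0628×5.180×1.160) / (0.0407) = 0.3774/0.04070 = 9.27.
Since the desired path is higher order in A, keeping C_A high (PFR or concentrated feed) favours D.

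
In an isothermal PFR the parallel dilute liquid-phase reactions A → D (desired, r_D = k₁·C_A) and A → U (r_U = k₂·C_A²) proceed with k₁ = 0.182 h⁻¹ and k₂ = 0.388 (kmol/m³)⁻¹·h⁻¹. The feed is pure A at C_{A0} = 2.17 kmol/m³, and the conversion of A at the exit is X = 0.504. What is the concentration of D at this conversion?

C_A = C_{A0}(1−X) = 1.076 kmol/m³.
Along a PFR/batch, dC_D/dC_A = −r_D/(r_D+r_U) = −k₁/(k₁+k₂·C_A).
Integrating from C_{A0} to C_A: C_D = (0.182/0.388)·ln[(0.182+0.388·2.17)/(0.182+0.388·1.08)] = 0.4691·ln(1.024/0.5996) = 0.2510 kmol/m³.

0.251 kmol/m³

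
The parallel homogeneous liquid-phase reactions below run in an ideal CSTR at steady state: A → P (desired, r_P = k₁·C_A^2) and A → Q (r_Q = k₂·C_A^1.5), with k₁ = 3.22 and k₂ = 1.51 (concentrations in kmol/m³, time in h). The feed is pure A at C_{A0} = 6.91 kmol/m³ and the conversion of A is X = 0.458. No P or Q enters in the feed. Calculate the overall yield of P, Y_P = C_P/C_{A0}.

0.369

Exit C_A = C_{A0}(1−X) = 6.91×0.542 = 3.745 kmol/m³.
Rates in a CSTR are evaluated at the outlet concentration: r_P = 3.22×3.745^2 = 45.17, r_Q = 1.51×3.745^1.5 = 10.94.
Fraction of consumed A going to P: r_P/(r_P+r_Q) = 0.8049.
C_P = 0.8049·C_{A0}·X = 0.8049×6.91×0.458 = 2.55 kmol/m³; Y_P = C_P/C_{A0} = 0.369.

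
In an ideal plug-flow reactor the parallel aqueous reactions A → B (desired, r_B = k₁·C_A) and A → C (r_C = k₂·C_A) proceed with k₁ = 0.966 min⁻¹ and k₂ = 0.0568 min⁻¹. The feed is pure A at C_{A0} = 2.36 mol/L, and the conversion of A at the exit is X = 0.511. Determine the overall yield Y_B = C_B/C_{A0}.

0.483

C_A = C_{A0}(1−X) = 1.154 mol/L.
Both paths are first order in A, so the instantaneous fraction to B is constant: dC_B/d(−C_A) = k₁/(k₁+k₂) = 0.9445.
C_B = 0.9445·(C_{A0}−C_A) = 0.9445×1.206 = 1.14 mol/L.
Y_B = C_B/C_{A0} = 1.139/2.36 = 0.483.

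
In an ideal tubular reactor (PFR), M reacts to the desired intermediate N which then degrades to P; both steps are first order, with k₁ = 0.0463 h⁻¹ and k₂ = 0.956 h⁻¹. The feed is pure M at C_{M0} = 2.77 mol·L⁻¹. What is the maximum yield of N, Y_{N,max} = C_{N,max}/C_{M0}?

For a first-order series the maximum intermediate yield is C_{N,max}/C_{M0} = (k₁/k₂)^[k₂/(k₂−k₁)].
= (0.0463/0.956)^(0.956/(0.956−0.0463)) = (0.04843)^(1.051) = 0.04151.

0.0415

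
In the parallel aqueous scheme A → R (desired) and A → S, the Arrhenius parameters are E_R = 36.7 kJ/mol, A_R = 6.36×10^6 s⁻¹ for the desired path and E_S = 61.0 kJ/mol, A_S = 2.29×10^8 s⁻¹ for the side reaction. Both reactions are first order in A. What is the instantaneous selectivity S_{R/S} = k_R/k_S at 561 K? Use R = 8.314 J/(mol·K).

5.08

k_R/k_S = (A_R/A_S)·exp[−(E_R−E_S)/(RT)] = (A_R/A_S)·exp[(E_S−E_R)/(RT)].
(E_S−E_R)/(RT) = (61.0−36.7)×10³/(8.314×561) = 24300/4664 = 5.210.
k_R/k_S = (6.36×10^6/2.29×10^8)·exp(5.210) = 0.02777 × 183.1 = 5.08.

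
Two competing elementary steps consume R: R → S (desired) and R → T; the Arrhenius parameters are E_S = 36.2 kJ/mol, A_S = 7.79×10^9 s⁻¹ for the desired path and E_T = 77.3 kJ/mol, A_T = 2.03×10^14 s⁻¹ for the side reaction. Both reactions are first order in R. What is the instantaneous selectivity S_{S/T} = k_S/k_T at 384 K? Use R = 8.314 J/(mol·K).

Since both paths have the same order in R, the concentration cancels and S_{S/T} = k_S/k_T = (A_S/A_T)·exp[(E_T−E_S)/(RT)].
(E_T−E_S)/(RT) = (77.3−36.2)×10³/(8.314×384) = 41100/3193 = 12.87.
k_S/k_T = (7.79×10^9/2.03×10^14)·exp(12.87) = 3.837×10^-5 × 3.899×10^5 = 15.0.
Since E_S < E_T, lowering the temperature improves selectivity toward S.

15.0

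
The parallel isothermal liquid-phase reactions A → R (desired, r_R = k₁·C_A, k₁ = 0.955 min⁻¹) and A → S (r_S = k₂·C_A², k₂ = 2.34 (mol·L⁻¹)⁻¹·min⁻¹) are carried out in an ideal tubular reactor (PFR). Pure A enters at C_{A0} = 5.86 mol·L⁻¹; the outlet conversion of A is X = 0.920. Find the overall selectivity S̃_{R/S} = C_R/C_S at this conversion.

0.175

C_A = C_{A0}(1−X) = 0.4688 mol·L⁻¹.
Along a PFR/batch, dC_R/dC_A = −r_R/(r_R+r_S) = −k₁/(k₁+k₂·C_A).
Integrating from C_{A0} to C_A: C_R = (0.955/2.34)·ln[(0.955+2.34·5.86)/(0.955+2.34·0.469)] = 0.4081·ln(14.67/2.052) = 0.8027 mol·L⁻¹.
C_S = (C_{A0}−C_A)−C_R = 4.589 mol·L⁻¹; S̃_{R/S} = 0.8027/4.589 = 0.175.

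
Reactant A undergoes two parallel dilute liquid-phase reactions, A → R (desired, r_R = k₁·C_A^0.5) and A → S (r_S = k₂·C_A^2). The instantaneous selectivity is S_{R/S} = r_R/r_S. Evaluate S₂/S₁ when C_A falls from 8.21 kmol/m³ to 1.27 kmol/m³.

S_{R/S} = (k₁/k₂)·C_A^-1.5, so S₂/S₁ = (C_{A,2}/C_{A,1})^-1.5.
= (1.27/8.21)^(-1.5) = (0.1547)^(-1.5) = 16.4.

16.4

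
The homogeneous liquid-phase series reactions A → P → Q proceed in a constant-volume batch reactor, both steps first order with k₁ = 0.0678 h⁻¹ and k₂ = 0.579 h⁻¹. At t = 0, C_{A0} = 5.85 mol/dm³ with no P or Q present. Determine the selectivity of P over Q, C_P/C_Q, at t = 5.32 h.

0.399

The intermediate concentration in a first-order A→B→C sequence is C_P = k₁C_{A0}(e^(−k₁t) − e^(−k₂t))/(k₂−k₁).
e^(−k₁t) = e^(−0.0678×5.32) = e^(−0.3607) = 0.6972; e^(−k₂t) = e^(−3.080) = 0.04595.
C_P = 0.0678×5.85/(0.579−0.0678) × (0.6972−0.04595) = 0.7759×0.6512 = 0.5053 mol/dm³.
C_A = C_{A0}e^(−k₁t) = 4.079 mol/dm³, so C_Q = C_{A0}−C_A−C_P = 1.266 mol/dm³; C_P/C_Q = 0.399.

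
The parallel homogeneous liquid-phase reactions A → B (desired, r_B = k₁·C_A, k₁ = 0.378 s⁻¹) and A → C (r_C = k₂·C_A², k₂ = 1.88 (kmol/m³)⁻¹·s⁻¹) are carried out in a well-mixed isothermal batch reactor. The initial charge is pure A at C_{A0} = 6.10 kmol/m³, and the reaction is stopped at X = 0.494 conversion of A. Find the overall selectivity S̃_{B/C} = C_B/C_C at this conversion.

C_A = C_{A0}(1−X) = 3.087 kmol/m³.
Along a PFR/batch, dC_B/dC_A = −r_B/(r_B+r_C) = −k₁/(k₁+k₂·C_A).
Integrating from C_{A0} to C_A: C_B = (0.378/1.88)·ln[(0.378+1.88·6.10)/(0.378+1.88·3.09)] = 0.2011·ln(11.85/6.181) = 0.1308 kmol/m³.
C_C = (C_{A0}−C_A)−C_B = 2.883 kmol/m³; S̃_{B/C} = 0.1308/2.883 = 0.0454.

0.0454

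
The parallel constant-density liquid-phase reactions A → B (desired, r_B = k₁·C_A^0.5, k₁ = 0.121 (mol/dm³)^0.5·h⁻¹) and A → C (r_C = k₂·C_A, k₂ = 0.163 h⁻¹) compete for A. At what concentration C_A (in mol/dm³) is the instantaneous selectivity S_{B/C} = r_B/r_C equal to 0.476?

2.43 mol/dm³

S_{B/C} = (k₁/k₂)·C_A^-0.5 ⇒ C_A = (S·k₂/k₁)^(-2).
= (0.476×0.163/0.121)^(-2) = (0.6412)^(-2) = 2.43 mol/dm³.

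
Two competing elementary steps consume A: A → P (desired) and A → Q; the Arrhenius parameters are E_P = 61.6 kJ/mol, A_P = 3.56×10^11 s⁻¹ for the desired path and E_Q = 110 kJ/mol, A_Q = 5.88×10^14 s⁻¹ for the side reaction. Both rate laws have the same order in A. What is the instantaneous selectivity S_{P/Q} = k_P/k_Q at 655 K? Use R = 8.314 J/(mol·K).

With equal orders, S_{P/Q} = k_P/k_Q = (A_P/A_Q)·exp[(E_Q−E_P)/(RT)].
(E_Q−E_P)/(RT) = (110−61.6)×10³/(8.314×655) = 48400/5446 = 8.888.
k_P/k_Q = (3.56×10^11/5.88×10^14)·exp(8.888) = 6.054×10^-4 × 7243 = 4.39.
Since E_P < E_Q, lowering the temperature improves selectivity toward P.

4.39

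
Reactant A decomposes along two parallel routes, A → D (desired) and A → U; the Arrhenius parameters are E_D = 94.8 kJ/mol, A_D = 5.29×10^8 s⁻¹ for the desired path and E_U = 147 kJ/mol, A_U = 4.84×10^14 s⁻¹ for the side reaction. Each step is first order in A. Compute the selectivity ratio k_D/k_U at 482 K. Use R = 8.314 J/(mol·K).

0.496

Since both paths have the same order in A, the concentration cancels and S_{D/U} = k_D/k_U = (A_D/A_U)·exp[(E_U−E_D)/(RT)].
(E_U−E_D)/(RT) = (147−94.8)×10³/(8.314×482) = 52200/4007 = 13.03.
k_D/k_U = (5.29×10^8/4.84×10^14)·exp(13.03) = 1.093×10^-6 × 4.541×10^5 = 0.496.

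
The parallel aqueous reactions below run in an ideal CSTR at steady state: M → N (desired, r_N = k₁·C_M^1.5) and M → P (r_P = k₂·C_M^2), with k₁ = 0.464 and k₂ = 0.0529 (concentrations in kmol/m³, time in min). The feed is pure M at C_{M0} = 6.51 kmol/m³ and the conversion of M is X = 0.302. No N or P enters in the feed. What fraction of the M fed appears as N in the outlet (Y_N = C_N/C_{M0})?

Exit C_M = C_{M0}(1−X) = 6.51×0.698 = 4.544 kmol/m³.
In a CSTR the entire volume is at exit conditions, so r_N = 0.464×4.544^1.5 = 4.494 and r_P = 0.0529×4.544^2 = 1.092.
Fraction of consumed M going to N: r_N/(r_N+r_P) = 0.8045.
C_N = 0.8045·C_{M0}·X = 0.8045×6.51×0.302 = 1.58 kmol/m³; Y_N = C_N/C_{M0} = 0.243.

0.243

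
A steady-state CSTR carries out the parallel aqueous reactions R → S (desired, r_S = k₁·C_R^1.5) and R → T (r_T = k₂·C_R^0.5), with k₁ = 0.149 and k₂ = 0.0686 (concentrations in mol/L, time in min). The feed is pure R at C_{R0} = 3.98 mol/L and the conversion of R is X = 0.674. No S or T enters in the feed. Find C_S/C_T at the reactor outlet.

2.82

Exit C_R = C_{R0}(1−X) = 3.98×0.326 = 1.297 mol/L.
In a CSTR the entire volume is at exit conditions, so r_S = 0.149×1.297^1.5 = 0.2202 and r_T = 0.0686×1.297^0.5 = 0.07814.
Overall selectivity = C_S/C_T = r_Sτ/(r_Tτ) = r_S/r_T = 2.82.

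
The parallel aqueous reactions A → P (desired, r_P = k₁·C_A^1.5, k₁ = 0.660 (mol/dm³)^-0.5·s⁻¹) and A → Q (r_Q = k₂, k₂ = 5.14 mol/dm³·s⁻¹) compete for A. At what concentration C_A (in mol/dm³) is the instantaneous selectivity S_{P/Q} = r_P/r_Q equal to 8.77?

S_{P/Q} = (k₁/k₂)·C_A^1.5 ⇒ C_A = (S·k₂/k₁)^(1/1.5).
= (8.77×5.14/0.660)^(0.6667) = (68.30)^(0.6667) = 16.7 mol/dm³.

16.7 mol/dm³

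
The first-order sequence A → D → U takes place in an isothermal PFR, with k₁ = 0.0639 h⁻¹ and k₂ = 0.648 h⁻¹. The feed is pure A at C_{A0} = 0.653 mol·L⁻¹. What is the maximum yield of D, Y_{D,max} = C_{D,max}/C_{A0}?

0.0765

For a first-order series the maximum intermediate yield is C_{D,max}/C_{A0} = (k₁/k₂)^[k₂/(k₂−k₁)].
= (0.0639/0.648)^(0.648/(0.648−0.0639)) = (0.09861)^(1.109) = 0.07654.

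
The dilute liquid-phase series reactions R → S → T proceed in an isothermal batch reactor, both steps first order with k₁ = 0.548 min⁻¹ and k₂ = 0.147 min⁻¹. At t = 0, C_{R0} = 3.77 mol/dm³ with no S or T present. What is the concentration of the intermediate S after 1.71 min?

For first-order series with pure R initially, C_S(t) = k₁C_{R0}/(k₂−k₁)·(e^(−k₁t) − e^(−k₂t)).
e^(−k₁t) = e^(−0.548×1.71) = e^(−0.9371) = 0.3918; e^(−k₂t) = e^(−0.2514) = 0.7777.
C_S = 0.548×3.77/(0.147−0.548) × (0.3918−0.7777) = (-5.152)×(-0.3860) = 1.988 mol/dm³.

1.99 mol/dm³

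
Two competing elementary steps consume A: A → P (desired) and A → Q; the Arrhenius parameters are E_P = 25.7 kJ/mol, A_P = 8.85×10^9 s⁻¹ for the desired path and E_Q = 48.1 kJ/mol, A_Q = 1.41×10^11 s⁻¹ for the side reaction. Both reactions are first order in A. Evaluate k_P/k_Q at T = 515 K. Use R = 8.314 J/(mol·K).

11.7

Since both paths have the same order in A, the concentration cancels and S_{P/Q} = k_P/k_Q = (A_P/A_Q)·exp[(E_Q−E_P)/(RT)].
(E_Q−E_P)/(RT) = (48.1−25.7)×10³/(8.314×515) = 22400/4282 = 5.232.
k_P/k_Q = (8.85×10^9/1.41×10^11)·exp(5.232) = 0.06277 × 187.1 = 11.7.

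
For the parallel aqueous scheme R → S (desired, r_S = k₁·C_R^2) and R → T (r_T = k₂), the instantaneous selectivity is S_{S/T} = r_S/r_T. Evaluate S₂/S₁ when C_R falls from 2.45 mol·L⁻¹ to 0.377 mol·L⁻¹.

S_{S/T} = (k₁/k₂)·C_R^2, so S₂/S₁ = (C_{R,2}/C_{R,1})^2.
= (0.377/2.45)^2 = (0.1539)^2 = 0.0237.
Selectivity toward S falls as C_R falls — high-concentration operation is favoured.

0.0237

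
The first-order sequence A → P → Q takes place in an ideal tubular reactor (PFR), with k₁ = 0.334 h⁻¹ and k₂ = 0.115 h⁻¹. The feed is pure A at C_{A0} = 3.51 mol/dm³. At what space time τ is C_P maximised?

Setting dC_P/dτ = 0 gives τ_opt = ln(k₂/k₁)/(k₂−k₁).
= ln(0.115/0.334)/(0.115−0.334) = ln(0.3443)/-0.2190 = -1.066/-0.2190 = 4.87 h.

4.87 h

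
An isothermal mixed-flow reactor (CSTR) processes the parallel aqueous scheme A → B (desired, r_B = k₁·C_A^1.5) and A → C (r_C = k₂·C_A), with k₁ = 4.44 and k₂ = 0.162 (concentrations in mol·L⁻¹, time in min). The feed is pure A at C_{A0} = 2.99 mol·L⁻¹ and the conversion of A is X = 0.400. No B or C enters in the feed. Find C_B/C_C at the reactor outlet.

36.7

Exit C_A = C_{A0}(1−X) = 2.99×0.600 = 1.794 mol·L⁻¹.
Rates in a CSTR are evaluated at the outlet concentration: r_B = 4.44×1.794^1.5 = 10.67, r_C = 0.162×1.794 = 0.2906.
Overall selectivity = C_B/C_C = r_Bτ/(r_Cτ) = r_B/r_C = 36.7.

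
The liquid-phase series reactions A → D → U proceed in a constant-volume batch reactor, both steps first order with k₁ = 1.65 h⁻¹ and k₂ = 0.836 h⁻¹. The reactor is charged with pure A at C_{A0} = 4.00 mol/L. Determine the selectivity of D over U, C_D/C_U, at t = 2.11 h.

The intermediate concentration in a first-order A→B→C sequence is C_D = k₁C_{A0}(e^(−k₁t) − e^(−k₂t))/(k₂−k₁).
e^(−k₁t) = e^(−1.65×2.11) = e^(−3.481) = 0.03076; e^(−k₂t) = e^(−1.764) = 0.1714.
C_D = 1.65×4.00/(0.836−1.65) × (0.03076−0.1714) = (-8.108)×(-0.1406) = 1.140 mol/L.
C_A = C_{A0}e^(−k₁t) = 0.1230 mol/L, so C_U = C_{A0}−C_A−C_D = 2.737 mol/L; C_D/C_U = 0.417.

0.417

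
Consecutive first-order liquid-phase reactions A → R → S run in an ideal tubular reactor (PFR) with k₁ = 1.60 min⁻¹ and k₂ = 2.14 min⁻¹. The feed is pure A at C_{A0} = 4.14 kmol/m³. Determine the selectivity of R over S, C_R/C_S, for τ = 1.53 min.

0.187

For first-order series with pure A initially, C_R(τ) = k₁C_{A0}/(k₂−k₁)·(e^(−k₁τ) − e^(−k₂τ)).
e^(−k₁τ) = e^(−1.60×1.53) = e^(−2.448) = 0.08647; e^(−k₂τ) = e^(−3.274) = 0.03785.
C_R = 1.60×4.14/(2.14−1.60) × (0.08647−0.03785) = 12.27×0.04862 = 0.5964 kmol/m³.
C_A = C_{A0}e^(−k₁τ) = 0.3580 kmol/m³, so C_S = C_{A0}−C_A−C_R = 3.186 kmol/m³; C_R/C_S = 0.187.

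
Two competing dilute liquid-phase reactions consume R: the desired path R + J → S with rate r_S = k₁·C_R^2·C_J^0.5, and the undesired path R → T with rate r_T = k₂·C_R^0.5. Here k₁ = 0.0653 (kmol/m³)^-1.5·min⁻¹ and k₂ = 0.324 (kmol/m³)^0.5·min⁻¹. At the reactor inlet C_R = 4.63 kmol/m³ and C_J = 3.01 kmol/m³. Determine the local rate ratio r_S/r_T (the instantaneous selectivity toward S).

S_{S/T} = r_S/r_T = (k₁·C_R^2·C_J^0.5)/(k₂·C_R^0.5) = (k₁/k₂)·C_R^1.5·C_J^0.5.
= (0.0653×4.630^2×3.010^0.5) / (0.324×4.630^0.5) = 2.429/0.6972 = 3.48.
Since the desired path is higher order in R, keeping C_R high (PFR or concentrated feed) favours S.

3.48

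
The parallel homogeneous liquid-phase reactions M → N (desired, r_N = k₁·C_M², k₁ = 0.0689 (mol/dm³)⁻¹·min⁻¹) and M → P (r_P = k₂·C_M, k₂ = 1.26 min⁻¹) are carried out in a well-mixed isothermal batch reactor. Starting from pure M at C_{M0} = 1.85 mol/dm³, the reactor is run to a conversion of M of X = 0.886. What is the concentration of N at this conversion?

C_M = C_{M0}(1−X) = 0.2109 mol/dm³.
Along a PFR/batch, dC_P/dC_M = −r_P/(r_N+r_P) = −k₂/(k₂+k₁·C_M).
Integrating from C_{M0} to C_M: C_P = (1.26/0.0689)·ln[(1.26+0.0689·1.85)/(1.26+0.0689·0.211)] = 18.29·ln(1.387/1.275) = 1.553 mol/dm³.
Then C_N = (C_{M0}−C_M) − C_P = 1.639 − 1.553 = 0.08650 mol/dm³.

0.0865 mol/dm³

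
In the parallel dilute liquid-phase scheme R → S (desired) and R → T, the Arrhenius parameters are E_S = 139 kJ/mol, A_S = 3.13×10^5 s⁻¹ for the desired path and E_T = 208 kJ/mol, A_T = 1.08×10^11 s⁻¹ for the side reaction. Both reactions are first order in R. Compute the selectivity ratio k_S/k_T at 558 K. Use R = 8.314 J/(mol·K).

With equal orders, S_{S/T} = k_S/k_T = (A_S/A_T)·exp[(E_T−E_S)/(RT)].
(E_T−E_S)/(RT) = (208−139)×10³/(8.314×558) = 69000/4639 = 14.87.
k_S/k_T = (3.13×10^5/1.08×10^11)·exp(14.87) = 2.898×10^-6 × 2.880×10^6 = 8.35.

8.35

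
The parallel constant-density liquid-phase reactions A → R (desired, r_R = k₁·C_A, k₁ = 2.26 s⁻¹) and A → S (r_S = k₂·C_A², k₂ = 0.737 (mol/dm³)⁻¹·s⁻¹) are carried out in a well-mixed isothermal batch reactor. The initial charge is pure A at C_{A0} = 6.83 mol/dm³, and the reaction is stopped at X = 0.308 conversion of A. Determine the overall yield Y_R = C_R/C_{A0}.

0.107

C_A = C_{A0}(1−X) = 4.726 mol/dm³.
Along a PFR/batch, dC_R/dC_A = −r_R/(r_R+r_S) = −k₁/(k₁+k₂·C_A).
Integrating from C_{A0} to C_A: C_R = (2.26/0.737)·ln[(2.26+0.737·6.83)/(2.26+0.737·4.73)] = 3.066·ln(7.294/5.743) = 0.7328 mol/dm³.
Y_R = C_R/C_{A0} = 0.7328/6.83 = 0.107.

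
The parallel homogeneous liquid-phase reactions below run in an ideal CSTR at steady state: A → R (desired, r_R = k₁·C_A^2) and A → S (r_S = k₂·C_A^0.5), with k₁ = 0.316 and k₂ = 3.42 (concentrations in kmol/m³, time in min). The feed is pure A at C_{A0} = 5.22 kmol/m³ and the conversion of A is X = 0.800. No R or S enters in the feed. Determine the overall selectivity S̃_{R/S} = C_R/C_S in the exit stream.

0.0986

Exit C_A = C_{A0}(1−X) = 5.22×0.200 = 1.044 kmol/m³.
A CSTR operates uniformly at the exit composition, giving r_R = 0.3444 and r_S = 3.494 (each k·C_A^n at C_A = 1.044).
Overall selectivity = C_R/C_S = r_Rτ/(r_Sτ) = r_R/r_S = 0.0986.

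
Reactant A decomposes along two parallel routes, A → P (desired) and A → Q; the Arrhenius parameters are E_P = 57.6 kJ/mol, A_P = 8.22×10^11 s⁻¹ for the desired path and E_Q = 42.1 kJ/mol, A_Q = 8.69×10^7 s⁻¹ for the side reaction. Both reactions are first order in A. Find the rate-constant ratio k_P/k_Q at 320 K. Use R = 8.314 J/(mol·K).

Since both paths have the same order in A, the concentration cancels and S_{P/Q} = k_P/k_Q = (A_P/A_Q)·exp[(E_Q−E_P)/(RT)].
(E_Q−E_P)/(RT) = (42.1−57.6)×10³/(8.314×320) = -15500/2660 = -5.826.
k_P/k_Q = (8.22×10^11/8.69×10^7)·exp(-5.826) = 9459 × 0.002950 = 27.9.

27.9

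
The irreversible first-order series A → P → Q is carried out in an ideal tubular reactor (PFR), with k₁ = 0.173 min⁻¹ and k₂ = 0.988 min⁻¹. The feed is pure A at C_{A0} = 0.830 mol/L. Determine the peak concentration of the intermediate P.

0.100 mol/L

At the optimum, C_{P,max}/C_{A0} = (k₁/k₂)^[k₂/(k₂−k₁)].
= (0.173/0.988)^(0.988/(0.988−0.173)) = (0.1751)^(1.212) = 0.1210.
C_{P,max} = 0.1210×0.830 = 0.100 mol/L.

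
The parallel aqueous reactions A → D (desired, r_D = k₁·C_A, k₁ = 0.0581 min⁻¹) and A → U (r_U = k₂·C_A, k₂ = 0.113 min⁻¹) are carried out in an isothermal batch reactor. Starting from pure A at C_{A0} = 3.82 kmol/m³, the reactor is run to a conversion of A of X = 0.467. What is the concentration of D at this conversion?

C_A = C_{A0}(1−X) = 2.036 kmol/m³.
Both paths are first order in A, so the instantaneous fraction to D is constant: dC_D/d(−C_A) = k₁/(k₁+k₂) = 0.3396.
C_D = 0.3396·(C_{A0}−C_A) = 0.3396×1.784 = 0.606 kmol/m³.

0.606 kmol/m³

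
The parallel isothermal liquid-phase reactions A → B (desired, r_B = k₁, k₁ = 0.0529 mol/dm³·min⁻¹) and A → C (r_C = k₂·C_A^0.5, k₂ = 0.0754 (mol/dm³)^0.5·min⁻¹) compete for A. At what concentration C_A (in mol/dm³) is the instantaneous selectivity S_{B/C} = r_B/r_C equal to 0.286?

S_{B/C} = (k₁/k₂)·C_A^-0.5 ⇒ C_A = (S·k₂/k₁)^(-2).
= (0.286×0.0754/0.0529)^(-2) = (0.4076)^(-2) = 6.02 mol/dm³.

6.02 mol/dm³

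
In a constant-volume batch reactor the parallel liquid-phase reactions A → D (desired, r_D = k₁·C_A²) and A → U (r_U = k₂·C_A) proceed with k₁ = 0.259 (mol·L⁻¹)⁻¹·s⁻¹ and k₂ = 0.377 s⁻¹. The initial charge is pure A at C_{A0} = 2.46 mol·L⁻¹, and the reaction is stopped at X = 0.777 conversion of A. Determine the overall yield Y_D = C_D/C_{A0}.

C_A = C_{A0}(1−X) = 0.5486 mol·L⁻¹.
Along a PFR/batch, dC_U/dC_A = −r_U/(r_D+r_U) = −k₂/(k₂+k₁·C_A).
Integrating from C_{A0} to C_A: C_U = (0.377/0.259)·ln[(0.377+0.259·2.46)/(0.377+0.259·0.549)] = 1.456·ln(1.014/0.5191) = 0.9749 mol·L⁻¹.
Then C_D = (C_{A0}−C_A) − C_U = 1.911 − 0.9749 = 0.9366 mol·L⁻¹.
Y_D = C_D/C_{A0} = 0.9366/2.46 = 0.381.

0.381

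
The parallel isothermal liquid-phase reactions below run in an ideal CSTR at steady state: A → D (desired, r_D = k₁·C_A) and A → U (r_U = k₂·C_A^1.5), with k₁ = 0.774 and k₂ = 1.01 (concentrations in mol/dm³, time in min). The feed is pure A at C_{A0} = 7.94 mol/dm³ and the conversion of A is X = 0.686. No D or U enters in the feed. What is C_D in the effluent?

Exit C_A = C_{A0}(1−X) = 7.94×0.314 = 2.493 mol/dm³.
Rates in a CSTR are evaluated at the outlet concentration: r_D = 0.774×2.493 = 1.930, r_U = 1.01×2.493^1.5 = 3.976.
Fraction of consumed A going to D: r_D/(r_D+r_U) = 0.3268.
C_D = 0.3268·C_{A0}·X = 0.3268×7.94×0.686 = 1.78 mol/dm³.

1.78 mol/dm³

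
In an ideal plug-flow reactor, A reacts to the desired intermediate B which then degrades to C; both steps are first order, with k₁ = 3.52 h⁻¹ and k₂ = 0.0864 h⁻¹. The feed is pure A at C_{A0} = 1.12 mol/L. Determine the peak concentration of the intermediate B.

1.02 mol/L

For a first-order series the maximum intermediate yield is C_{B,max}/C_{A0} = (k₁/k₂)^[k₂/(k₂−k₁)].
= (3.52/0.0864)^(0.0864/(0.0864−3.52)) = (40.74)^(-0.02516) = 0.9109.
C_{B,max} = 0.9109×1.12 = 1.02 mol/L.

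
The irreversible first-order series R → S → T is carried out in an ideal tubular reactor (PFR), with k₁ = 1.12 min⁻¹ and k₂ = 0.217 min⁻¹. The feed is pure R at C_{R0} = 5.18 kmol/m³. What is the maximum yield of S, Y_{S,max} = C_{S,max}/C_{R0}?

Evaluating C_S at τ_opt = ln(k₂/k₁)/(k₂−k₁) gives C_{S,max}/C_{R0} = (k₁/k₂)^[k₂/(k₂−k₁)].
= (1.12/0.217)^(0.217/(0.217−1.12)) = (5.161)^(-0.2403) = 0.6741.

0.674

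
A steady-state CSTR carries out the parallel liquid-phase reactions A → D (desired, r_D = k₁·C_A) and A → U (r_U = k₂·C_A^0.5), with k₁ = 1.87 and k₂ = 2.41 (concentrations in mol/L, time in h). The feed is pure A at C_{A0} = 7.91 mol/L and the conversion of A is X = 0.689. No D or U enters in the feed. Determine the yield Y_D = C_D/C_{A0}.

Exit C_A = C_{A0}(1−X) = 7.91×0.311 = 2.460 mol/L.
In a CSTR the entire volume is at exit conditions, so r_D = 1.87×2.460 = 4.600 and r_U = 2.41×2.460^0.5 = 3.780.
Fraction of consumed A going to D: r_D/(r_D+r_U) = 0.5489.
C_D = 0.5489·C_{A0}·X = 0.5489×7.91×0.689 = 2.99 mol/L; Y_D = C_D/C_{A0} = 0.378.

0.378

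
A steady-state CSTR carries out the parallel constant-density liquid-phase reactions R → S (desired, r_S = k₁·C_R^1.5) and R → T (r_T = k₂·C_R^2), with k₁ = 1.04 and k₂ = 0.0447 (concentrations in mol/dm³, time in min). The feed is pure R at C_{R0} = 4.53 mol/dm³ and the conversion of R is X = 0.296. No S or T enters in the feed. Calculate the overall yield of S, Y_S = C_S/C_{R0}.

0.275

Exit C_R = C_{R0}(1−X) = 4.53×0.704 = 3.189 mol/dm³.
A CSTR operates uniformly at the exit composition, giving r_S = 5.923 and r_T = 0.4546 (each k·C_R^n at C_R = 3.189).
Fraction of consumed R going to S: r_S/(r_S+r_T) = 0.9287.
C_S = 0.9287·C_{R0}·X = 0.9287×4.53×0.296 = 1.25 mol/dm³; Y_S = C_S/C_{R0} = 0.275.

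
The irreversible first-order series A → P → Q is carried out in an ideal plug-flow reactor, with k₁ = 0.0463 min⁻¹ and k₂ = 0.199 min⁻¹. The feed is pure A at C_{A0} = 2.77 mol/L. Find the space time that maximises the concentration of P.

9.55 min

For first-order series the maximum of C_P occurs at τ_opt = ln(k₂/k₁)/(k₂−k₁).
= ln(0.199/0.0463)/(0.199−0.0463) = ln(4.298)/0.1527 = 1.458/0.1527 = 9.55 min.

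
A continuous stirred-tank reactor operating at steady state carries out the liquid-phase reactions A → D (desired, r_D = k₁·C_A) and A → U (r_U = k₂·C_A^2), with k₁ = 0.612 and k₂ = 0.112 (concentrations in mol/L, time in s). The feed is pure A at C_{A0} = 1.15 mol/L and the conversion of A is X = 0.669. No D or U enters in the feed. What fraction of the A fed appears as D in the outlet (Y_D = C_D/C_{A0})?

0.625

Exit C_A = C_{A0}(1−X) = 1.15×0.331 = 0.3806 mol/L.
In a CSTR the entire volume is at exit conditions, so r_D = 0.612×0.3806 = 0.2330 and r_U = 0.112×0.3806^2 = 0.01623.
Fraction of consumed A going to D: r_D/(r_D+r_U) = 0.9349.
C_D = 0.9349·C_{A0}·X = 0.9349×1.15×0.669 = 0.719 mol/L; Y_D = C_D/C_{A0} = 0.625.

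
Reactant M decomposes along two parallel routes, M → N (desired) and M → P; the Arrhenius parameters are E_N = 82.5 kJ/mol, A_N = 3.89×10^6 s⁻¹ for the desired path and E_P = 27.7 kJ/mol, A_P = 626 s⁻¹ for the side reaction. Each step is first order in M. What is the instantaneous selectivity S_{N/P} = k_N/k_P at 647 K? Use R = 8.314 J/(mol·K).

Since both paths have the same order in M, the concentration cancels and S_{N/P} = k_N/k_P = (A_N/A_P)·exp[(E_P−E_N)/(RT)].
(E_P−E_N)/(RT) = (27.7−82.5)×10³/(8.314×647) = -54800/5379 = -10.19.
k_N/k_P = (3.89×10^6/626)·exp(-10.19) = 6214 × 3.764×10^-5 = 0.234.
Since E_N > E_P, raising the temperature improves selectivity toward N.

0.234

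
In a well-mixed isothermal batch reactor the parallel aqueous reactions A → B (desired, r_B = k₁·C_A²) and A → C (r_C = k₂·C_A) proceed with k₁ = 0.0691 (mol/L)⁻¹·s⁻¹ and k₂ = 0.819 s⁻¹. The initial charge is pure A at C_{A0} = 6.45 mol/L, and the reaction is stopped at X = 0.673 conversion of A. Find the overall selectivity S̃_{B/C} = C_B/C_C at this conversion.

C_A = C_{A0}(1−X) = 2.109 mol/L.
Along a PFR/batch, dC_C/dC_A = −r_C/(r_B+r_C) = −k₂/(k₂+k₁·C_A).
Integrating from C_{A0} to C_A: C_C = (0.819/0.0691)·ln[(0.819+0.0691·6.45)/(0.819+0.0691·2.11)] = 11.85·ln(1.265/0.9647) = 3.209 mol/L.
Then C_B = (C_{A0}−C_A) − C_C = 4.341 − 3.209 = 1.132 mol/L.
S̃_{B/C} = C_B/C_C = 1.132/3.209 = 0.353.

0.353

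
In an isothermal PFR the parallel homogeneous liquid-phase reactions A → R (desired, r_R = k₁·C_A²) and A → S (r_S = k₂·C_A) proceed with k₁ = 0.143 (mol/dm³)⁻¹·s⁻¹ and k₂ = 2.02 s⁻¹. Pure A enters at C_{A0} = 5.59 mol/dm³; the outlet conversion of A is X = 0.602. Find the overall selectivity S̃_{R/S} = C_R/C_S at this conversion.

0.273

C_A = C_{A0}(1−X) = 2.225 mol/dm³.
Along a PFR/batch, dC_S/dC_A = −r_S/(r_R+r_S) = −k₂/(k₂+k₁·C_A).
Integrating from C_{A0} to C_A: C_S = (2.02/0.143)·ln[(2.02+0.143·5.59)/(2.02+0.143·2.22)] = 14.13·ln(2.819/2.338) = 2.644 mol/dm³.
Then C_R = (C_{A0}−C_A) − C_S = 3.365 − 2.644 = 0.7215 mol/dm³.
S̃_{R/S} = C_R/C_S = 0.7215/2.644 = 0.273.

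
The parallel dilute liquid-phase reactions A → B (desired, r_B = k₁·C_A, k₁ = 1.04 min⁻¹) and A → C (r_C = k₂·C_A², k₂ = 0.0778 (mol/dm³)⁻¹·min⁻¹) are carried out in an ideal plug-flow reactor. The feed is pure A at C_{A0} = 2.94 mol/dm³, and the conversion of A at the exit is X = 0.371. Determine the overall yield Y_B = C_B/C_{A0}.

0.315

C_A = C_{A0}(1−X) = 1.849 mol/dm³.
Along a PFR/batch, dC_B/dC_A = −r_B/(r_B+r_C) = −k₁/(k₁+k₂·C_A).
Integrating from C_{A0} to C_A: C_B = (1.04/0.0778)·ln[(1.04+0.0778·2.94)/(1.04+0.0778·1.85)] = 13.37·ln(1.269/1.184) = 0.9254 mol/dm³.
Y_B = C_B/C_{A0} = 0.9254/2.94 = 0.315.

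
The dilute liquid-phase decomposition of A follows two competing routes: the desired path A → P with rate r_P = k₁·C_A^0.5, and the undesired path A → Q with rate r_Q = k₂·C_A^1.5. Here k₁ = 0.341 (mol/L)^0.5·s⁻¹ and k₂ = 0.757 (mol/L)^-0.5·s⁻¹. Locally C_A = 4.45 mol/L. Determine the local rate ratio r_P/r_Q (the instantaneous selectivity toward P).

0.101

S_{P/Q} = r_P/r_Q = (k₁·C_A^0.5)/(k₂·C_A^1.5) = (k₁/k₂)·C_A⁻¹.
= (0.341×4.450^0.5) / (0.757×4.450^1.5) = 0.7193/7.106 = 0.101.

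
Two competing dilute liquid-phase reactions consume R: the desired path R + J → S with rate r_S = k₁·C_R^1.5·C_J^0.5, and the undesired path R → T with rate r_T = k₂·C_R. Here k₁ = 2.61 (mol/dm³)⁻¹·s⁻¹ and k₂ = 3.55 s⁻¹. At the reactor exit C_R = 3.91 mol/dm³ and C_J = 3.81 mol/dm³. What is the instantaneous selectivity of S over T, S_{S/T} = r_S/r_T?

S_{S/T} = r_S/r_T = (k₁·C_R^1.5·C_J^0.5)/(k₂·C_R) = (k₁/k₂)·C_R^0.5·C_J^0.5.
= (2.61×3.910^1.5×3.810^0.5) / (3.55×3.910) = 39.39/13.88 = 2.84.

2.84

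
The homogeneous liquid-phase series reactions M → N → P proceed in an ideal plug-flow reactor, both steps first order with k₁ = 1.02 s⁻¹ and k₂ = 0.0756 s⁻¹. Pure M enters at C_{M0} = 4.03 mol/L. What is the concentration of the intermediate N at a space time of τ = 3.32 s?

3.24 mol/L

For first-order series with pure M initially, C_N(τ) = k₁C_{M0}/(k₂−k₁)·(e^(−k₁τ) − e^(−k₂τ)).
e^(−k₁τ) = e^(−1.02×3.32) = e^(−3.386) = 0.03383; e^(−k₂τ) = e^(−0.2510) = 0.7780.
C_N = 1.02×4.03/(0.0756−1.02) × (0.03383−0.7780) = (-4.353)×(-0.7442) = 3.239 mol/L.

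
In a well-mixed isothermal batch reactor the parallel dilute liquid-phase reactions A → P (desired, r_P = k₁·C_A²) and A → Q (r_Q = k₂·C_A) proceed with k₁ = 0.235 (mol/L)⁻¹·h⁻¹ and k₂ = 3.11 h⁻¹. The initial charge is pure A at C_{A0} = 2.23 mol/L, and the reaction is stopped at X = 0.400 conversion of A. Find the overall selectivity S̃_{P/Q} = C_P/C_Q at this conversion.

C_A = C_{A0}(1−X) = 1.338 mol/L.
Along a PFR/batch, dC_Q/dC_A = −r_Q/(r_P+r_Q) = −k₂/(k₂+k₁·C_A).
Integrating from C_{A0} to C_A: C_Q = (3.11/0.235)·ln[(3.11+0.235·2.23)/(3.11+0.235·1.34)] = 13.23·ln(3.634/3.424) = 0.7863 mol/L.
Then C_P = (C_{A0}−C_A) − C_Q = 0.8920 − 0.7863 = 0.1057 mol/L.
S̃_{P/Q} = C_P/C_Q = 0.1057/0.7863 = 0.134.

0.134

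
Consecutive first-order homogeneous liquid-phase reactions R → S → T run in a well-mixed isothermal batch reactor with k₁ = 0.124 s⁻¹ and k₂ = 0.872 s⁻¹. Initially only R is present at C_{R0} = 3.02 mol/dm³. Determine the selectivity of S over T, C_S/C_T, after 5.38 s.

0.207

The intermediate concentration in a first-order A→B→C sequence is C_S = k₁C_{R0}(e^(−k₁t) − e^(−k₂t))/(k₂−k₁).
e^(−k₁t) = e^(−0.124×5.38) = e^(−0.6671) = 0.5132; e^(−k₂t) = e^(−4.691) = 0.009174.
C_S = 0.124×3.02/(0.872−0.124) × (0.5132−0.009174) = 0.5006×0.5040 = 0.2523 mol/dm³.
C_R = C_{R0}e^(−k₁t) = 1.550 mol/dm³, so C_T = C_{R0}−C_R−C_S = 1.218 mol/dm³; C_S/C_T = 0.207.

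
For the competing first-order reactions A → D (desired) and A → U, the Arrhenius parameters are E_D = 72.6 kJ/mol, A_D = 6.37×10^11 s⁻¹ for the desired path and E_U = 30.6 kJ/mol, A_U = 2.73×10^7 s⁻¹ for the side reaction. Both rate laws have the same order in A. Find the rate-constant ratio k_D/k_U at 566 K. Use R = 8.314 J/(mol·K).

Since both paths have the same order in A, the concentration cancels and S_{D/U} = k_D/k_U = (A_D/A_U)·exp[(E_U−E_D)/(RT)].
(E_U−E_D)/(RT) = (30.6−72.6)×10³/(8.314×566) = -42000/4706 = -8.925.
k_D/k_U = (6.37×10^11/2.73×10^7)·exp(-8.925) = 23333 × 1.330×10^-4 = 3.10.
Since E_D > E_U, raising the temperature improves selectivity toward D.

3.10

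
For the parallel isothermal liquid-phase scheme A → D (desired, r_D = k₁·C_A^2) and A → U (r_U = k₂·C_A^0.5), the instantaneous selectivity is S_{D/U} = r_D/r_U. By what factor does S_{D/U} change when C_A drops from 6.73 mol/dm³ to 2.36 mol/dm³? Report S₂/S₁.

0.208

S_{D/U} = (k₁/k₂)·C_A^1.5, so S₂/S₁ = (C_{A,2}/C_{A,1})^1.5.
= (2.36/6.73)^1.5 = (0.3507)^1.5 = 0.208.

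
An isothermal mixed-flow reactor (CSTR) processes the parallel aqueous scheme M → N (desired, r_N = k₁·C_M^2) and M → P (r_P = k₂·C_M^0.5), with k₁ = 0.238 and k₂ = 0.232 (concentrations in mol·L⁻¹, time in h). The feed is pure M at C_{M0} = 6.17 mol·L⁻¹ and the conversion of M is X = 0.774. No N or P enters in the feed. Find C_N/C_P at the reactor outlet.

1.69

Exit C_M = C_{M0}(1−X) = 6.17×0.226 = 1.394 mol·L⁻¹.
Rates in a CSTR are evaluated at the outlet concentration: r_N = 0.238×1.394^2 = 0.4628, r_P = 0.232×1.394^0.5 = 0.2740.
Overall selectivity = C_N/C_P = r_Nτ/(r_Pτ) = r_N/r_P = 1.69.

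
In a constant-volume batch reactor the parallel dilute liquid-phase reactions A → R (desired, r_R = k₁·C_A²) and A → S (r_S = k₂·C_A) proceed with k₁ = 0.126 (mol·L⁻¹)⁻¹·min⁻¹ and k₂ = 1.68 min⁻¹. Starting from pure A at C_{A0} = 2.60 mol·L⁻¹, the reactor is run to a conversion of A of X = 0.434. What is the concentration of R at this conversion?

C_A = C_{A0}(1−X) = 1.472 mol·L⁻¹.
Along a PFR/batch, dC_S/dC_A = −r_S/(r_R+r_S) = −k₂/(k₂+k₁·C_A).
Integrating from C_{A0} to C_A: C_S = (1.68/0.126)·ln[(1.68+0.126·2.60)/(1.68+0.126·1.47)] = 13.33·ln(2.008/1.865) = 0.9794 mol·L⁻¹.
Then C_R = (C_{A0}−C_A) − C_S = 1.128 − 0.9794 = 0.1490 mol·L⁻¹.

0.149 mol·L⁻¹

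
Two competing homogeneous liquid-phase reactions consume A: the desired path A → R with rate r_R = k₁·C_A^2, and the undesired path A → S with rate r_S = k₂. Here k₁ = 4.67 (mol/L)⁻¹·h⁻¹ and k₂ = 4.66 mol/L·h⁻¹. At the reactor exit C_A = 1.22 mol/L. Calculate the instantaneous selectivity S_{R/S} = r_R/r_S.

1.49

S_{R/S} = r_R/r_S = (k₁·C_A^2)/(k₂) = (k₁/k₂)·C_A^2.
= (4.67×1.220^2) / (4.66) = 6.951/4.660 = 1.49.
Since the desired path is higher order in A, keeping C_A high (PFR or concentrated feed) favours R.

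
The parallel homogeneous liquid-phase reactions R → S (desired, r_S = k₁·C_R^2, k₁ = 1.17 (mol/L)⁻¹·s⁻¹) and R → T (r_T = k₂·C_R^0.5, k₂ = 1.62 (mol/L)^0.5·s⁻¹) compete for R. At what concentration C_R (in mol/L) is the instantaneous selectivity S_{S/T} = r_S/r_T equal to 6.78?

4.45 mol/L

S_{S/T} = (k₁/k₂)·C_R^1.5 ⇒ C_R = (S·k₂/k₁)^(1/1.5).
= (6.78×1.62/1.17)^(0.6667) = (9.388)^(0.6667) = 4.45 mol/L.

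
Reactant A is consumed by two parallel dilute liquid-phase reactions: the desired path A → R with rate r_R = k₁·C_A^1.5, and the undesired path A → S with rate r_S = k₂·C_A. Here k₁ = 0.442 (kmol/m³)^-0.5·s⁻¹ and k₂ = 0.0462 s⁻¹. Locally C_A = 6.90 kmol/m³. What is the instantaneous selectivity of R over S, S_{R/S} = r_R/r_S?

25.1

S_{R/S} = r_R/r_S = (k₁·C_A^1.5)/(k₂·C_A) = (k₁/k₂)·C_A^0.5.
= (0.442×6.900^1.5) / (0.0462×6.900) = 8.011/0.3188 = 25.1.
Since the desired path is higher order in A, keeping C_A high (PFR or concentrated feed) favours R.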